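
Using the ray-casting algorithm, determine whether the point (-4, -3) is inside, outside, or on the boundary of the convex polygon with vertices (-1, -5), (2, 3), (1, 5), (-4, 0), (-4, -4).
The point (-4, -3) lies on the polygon boundary

Boundary check: the query satisfies the collinearity and bounding-box conditions for some polygon edge, so it lies exactly on the boundary.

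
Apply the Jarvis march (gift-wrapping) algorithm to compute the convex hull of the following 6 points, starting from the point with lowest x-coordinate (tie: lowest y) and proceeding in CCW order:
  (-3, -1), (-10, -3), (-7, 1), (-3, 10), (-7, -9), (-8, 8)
Hull (CCW) = [(-10, -3), (-7, -9), (-3, -1), (-3, 10), (-8, 8)]

Jarvis march: at each step, from the current hull vertex p, select the next vertex q as the point such that every other point lies strictly to the left of (or on) the directed line p → q. (Equivalently: for every other point r, the cross product (q − p) × (r − p) ≥ 0.)
Starting point (lowest x, tie lowest y): (-10, -3). Wrap until returning to start. Resulting hull: (-10, -3), (-7, -9), (-3, -1), (-3, 10), (-8, 8).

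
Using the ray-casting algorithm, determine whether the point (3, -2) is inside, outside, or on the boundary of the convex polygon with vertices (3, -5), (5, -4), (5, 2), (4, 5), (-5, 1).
The point (3, -2) lies strictly inside the polygon

Cast a horizontal ray to the right from the query point and count how many polygon edges it crosses (each edge strictly once or zero times, handled with the usual half-open convention). 
Parity of crossings → odd ⇒ inside.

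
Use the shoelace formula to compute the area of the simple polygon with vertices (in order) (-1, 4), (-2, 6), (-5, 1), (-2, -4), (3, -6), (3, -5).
Area = 43

Shoelace formula: Area = (1/2) |Σ_i (x_i · y_{i+1} − x_{i+1} · y_i)| (indices mod n). Compute each cross term:
  (-1)(6) − (-2)(4) = 2
  (-2)(1) − (-5)(6) = 28
  (-5)(-4) − (-2)(1) = 22
  (-2)(-6) − (3)(-4) = 24
  (3)(-5) − (3)(-6) = 3
  (3)(4) − (-1)(-5) = 7
Sum = 86, so (signed) Area = 86/2 = 43, |Area| = 43.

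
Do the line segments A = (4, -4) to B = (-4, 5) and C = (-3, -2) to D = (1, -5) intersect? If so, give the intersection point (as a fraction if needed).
No (intersection of containing lines falls outside at least one segment)

Parametrize and solve: t = -13/12, s = 47/12. At least one of these is outside [0, 1], so the segments do not intersect.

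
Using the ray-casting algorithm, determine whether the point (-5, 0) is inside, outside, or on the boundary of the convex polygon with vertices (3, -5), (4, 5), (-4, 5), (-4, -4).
The point (-5, 0) lies strictly outside the polygon

Cast a horizontal ray to the right from the query point and count how many polygon edges it crosses (each edge strictly once or zero times, handled with the usual half-open convention). 
Parity of crossings → even ⇒ outside.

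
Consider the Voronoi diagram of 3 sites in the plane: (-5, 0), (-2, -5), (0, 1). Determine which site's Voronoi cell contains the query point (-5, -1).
Nearest site = (-5, 0)

The Voronoi cell of site s contains exactly those query points closer to s than to any other site. Compute squared distances from q = (-5, -1) to each site:
  (-5 − -5)² + (0 − -1)² = 1
  (-2 − -5)² + (-5 − -1)² = 25
  (0 − -5)² + (1 − -1)² = 29
Minimum is attained by (-5, 0), so q lies in its Voronoi cell.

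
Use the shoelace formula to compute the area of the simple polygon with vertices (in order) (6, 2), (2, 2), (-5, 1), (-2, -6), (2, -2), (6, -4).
Area = 54

Shoelace formula: Area = (1/2) |Σ_i (x_i · y_{i+1} − x_{i+1} · y_i)| (indices mod n). Compute each cross term:
  (6)(2) − (2)(2) = 8
  (2)(1) − (-5)(2) = 12
  (-5)(-6) − (-2)(1) = 32
  (-2)(-2) − (2)(-6) = 16
  (2)(-4) − (6)(-2) = 4
  (6)(2) − (6)(-4) = 36
Sum = 108, so (signed) Area = 108/2 = 54, |Area| = 54.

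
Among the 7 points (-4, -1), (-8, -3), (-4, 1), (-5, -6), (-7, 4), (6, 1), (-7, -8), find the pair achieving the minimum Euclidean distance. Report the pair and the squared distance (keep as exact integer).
Pair = ((-4, -1), (-4, 1)); squared distance = 4

Compute all C(7, 2) = 21 pairwise squared distances (x_i − x_j)² + (y_i − y_j)². The minimum is 4, attained by the pair ((-4, -1), (-4, 1)).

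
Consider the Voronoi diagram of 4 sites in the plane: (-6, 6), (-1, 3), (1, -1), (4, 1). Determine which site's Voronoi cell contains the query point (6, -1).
Nearest site = (4, 1)

The Voronoi cell of site s contains exactly those query points closer to s than to any other site. Compute squared distances from q = (6, -1) to each site:
  (4 − 6)² + (1 − -1)² = 8
  (1 − 6)² + (-1 − -1)² = 25
  (-1 − 6)² + (3 − -1)² = 65
  (-6 − 6)² + (6 − -1)² = 193
Minimum is attained by (4, 1), so q lies in its Voronoi cell.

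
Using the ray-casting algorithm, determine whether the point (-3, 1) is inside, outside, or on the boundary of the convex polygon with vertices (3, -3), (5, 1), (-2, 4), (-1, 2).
The point (-3, 1) lies strictly outside the polygon

Cast a horizontal ray to the right from the query point and count how many polygon edges it crosses (each edge strictly once or zero times, handled with the usual half-open convention). 
Parity of crossings → even ⇒ outside.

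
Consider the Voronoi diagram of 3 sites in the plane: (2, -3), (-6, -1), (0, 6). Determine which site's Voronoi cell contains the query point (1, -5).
Nearest site = (2, -3)

The Voronoi cell of site s contains exactly those query points closer to s than to any other site. Compute squared distances from q = (1, -5) to each site:
  (2 − 1)² + (-3 − -5)² = 5
  (-6 − 1)² + (-1 − -5)² = 65
  (0 − 1)² + (6 − -5)² = 122
Minimum is attained by (2, -3), so q lies in its Voronoi cell.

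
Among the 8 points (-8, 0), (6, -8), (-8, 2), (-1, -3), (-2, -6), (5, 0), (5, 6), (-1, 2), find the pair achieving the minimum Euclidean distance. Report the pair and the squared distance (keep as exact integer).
Pair = ((-8, 0), (-8, 2)); squared distance = 4

Compute all C(8, 2) = 28 pairwise squared distances (x_i − x_j)² + (y_i − y_j)². The minimum is 4, attained by the pair ((-8, 0), (-8, 2)).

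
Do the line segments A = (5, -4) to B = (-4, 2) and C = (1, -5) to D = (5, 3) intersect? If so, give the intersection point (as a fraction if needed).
Yes; intersection at (19/8, -9/4) (t = 7/24 on AB, s = 11/32 on CD)

Parametrize AB as A + t(B − A) = (5 + -9 t, -4 + 6 t) and CD as C + s(D − C) = (1 + 4 s, -5 + 8 s). Solve the linear system for (t, s). Determinant = 96 ≠ 0, so a unique intersection of the containing lines exists. Solution: t = 7/24, s = 11/32 — both in [0, 1], so the segments cross. Intersection point: (19/8, -9/4).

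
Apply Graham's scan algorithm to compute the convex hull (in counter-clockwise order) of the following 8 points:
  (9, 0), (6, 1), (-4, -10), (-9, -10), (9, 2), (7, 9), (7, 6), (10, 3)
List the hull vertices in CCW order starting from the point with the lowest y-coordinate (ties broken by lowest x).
Hull (CCW) = [(-9, -10), (-4, -10), (9, 0), (10, 3), (7, 9)]

Graham scan procedure:
  1. Find the pivot p₀ = point with lowest y (tie → lowest x): (-9, -10).
  2. Sort the remaining points by polar angle around p₀.
  3. Walk through sorted points, maintaining a stack; pop the top while the last three entries make a non-left turn (cross product ≤ 0).
  4. Final stack is the convex hull in CCW order: (-9, -10), (-4, -10), (9, 0), (10, 3), (7, 9).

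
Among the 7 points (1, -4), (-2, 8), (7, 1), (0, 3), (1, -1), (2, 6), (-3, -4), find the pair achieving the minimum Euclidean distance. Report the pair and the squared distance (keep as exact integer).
Pair = ((1, -4), (1, -1)); squared distance = 9

Compute all C(7, 2) = 21 pairwise squared distances (x_i − x_j)² + (y_i − y_j)². The minimum is 9, attained by the pair ((1, -4), (1, -1)).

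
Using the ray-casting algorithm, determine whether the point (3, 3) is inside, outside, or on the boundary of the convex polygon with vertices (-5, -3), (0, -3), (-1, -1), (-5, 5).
The point (3, 3) lies strictly outside the polygon

Cast a horizontal ray to the right from the query point and count how many polygon edges it crosses (each edge strictly once or zero times, handled with the usual half-open convention). 
Parity of crossings → even ⇒ outside.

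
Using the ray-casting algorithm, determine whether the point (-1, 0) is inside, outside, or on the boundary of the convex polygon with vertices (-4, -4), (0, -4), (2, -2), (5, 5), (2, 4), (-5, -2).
The point (-1, 0) lies strictly inside the polygon

Cast a horizontal ray to the right from the query point and count how many polygon edges it crosses (each edge strictly once or zero times, handled with the usual half-open convention). 
Parity of crossings → odd ⇒ inside.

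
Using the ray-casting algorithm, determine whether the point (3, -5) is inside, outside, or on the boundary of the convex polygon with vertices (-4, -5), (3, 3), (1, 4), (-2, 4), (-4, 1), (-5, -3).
The point (3, -5) lies strictly outside the polygon

Cast a horizontal ray to the right from the query point and count how many polygon edges it crosses (each edge strictly once or zero times, handled with the usual half-open convention). 
Parity of crossings → even ⇒ outside.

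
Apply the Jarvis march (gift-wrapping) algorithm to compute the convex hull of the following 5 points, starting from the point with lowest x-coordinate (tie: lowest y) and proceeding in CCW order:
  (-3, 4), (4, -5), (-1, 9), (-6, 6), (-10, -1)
Hull (CCW) = [(-10, -1), (4, -5), (-1, 9), (-6, 6)]

Jarvis march: at each step, from the current hull vertex p, select the next vertex q as the point such that every other point lies strictly to the left of (or on) the directed line p → q. (Equivalently: for every other point r, the cross product (q − p) × (r − p) ≥ 0.)
Starting point (lowest x, tie lowest y): (-10, -1). Wrap until returning to start. Resulting hull: (-10, -1), (4, -5), (-1, 9), (-6, 6).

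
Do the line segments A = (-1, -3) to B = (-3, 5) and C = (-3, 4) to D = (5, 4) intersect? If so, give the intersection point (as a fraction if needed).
Yes; intersection at (-11/4, 4) (t = 7/8 on AB, s = 1/32 on CD)

Parametrize AB as A + t(B − A) = (-1 + -2 t, -3 + 8 t) and CD as C + s(D − C) = (-3 + 8 s, 4 + 0 s). Solve the linear system for (t, s). Determinant = 64 ≠ 0, so a unique intersection of the containing lines exists. Solution: t = 7/8, s = 1/32 — both in [0, 1], so the segments cross. Intersection point: (-11/4, 4).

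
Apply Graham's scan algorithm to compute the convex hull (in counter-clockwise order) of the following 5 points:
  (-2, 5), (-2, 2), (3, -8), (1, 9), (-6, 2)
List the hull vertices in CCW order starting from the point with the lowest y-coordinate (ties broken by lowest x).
Hull (CCW) = [(3, -8), (1, 9), (-6, 2)]

Graham scan procedure:
  1. Find the pivot p₀ = point with lowest y (tie → lowest x): (3, -8).
  2. Sort the remaining points by polar angle around p₀.
  3. Walk through sorted points, maintaining a stack; pop the top while the last three entries make a non-left turn (cross product ≤ 0).
  4. Final stack is the convex hull in CCW order: (3, -8), (1, 9), (-6, 2).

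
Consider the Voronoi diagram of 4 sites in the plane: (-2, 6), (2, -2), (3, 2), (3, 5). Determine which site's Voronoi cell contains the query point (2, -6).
Nearest site = (2, -2)

The Voronoi cell of site s contains exactly those query points closer to s than to any other site. Compute squared distances from q = (2, -6) to each site:
  (2 − 2)² + (-2 − -6)² = 16
  (3 − 2)² + (2 − -6)² = 65
  (3 − 2)² + (5 − -6)² = 122
  (-2 − 2)² + (6 − -6)² = 160
Minimum is attained by (2, -2), so q lies in its Voronoi cell.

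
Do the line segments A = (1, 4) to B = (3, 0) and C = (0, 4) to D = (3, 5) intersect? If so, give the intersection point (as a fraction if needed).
No (intersection of containing lines falls outside at least one segment)

Parametrize and solve: t = -1/14, s = 2/7. At least one of these is outside [0, 1], so the segments do not intersect.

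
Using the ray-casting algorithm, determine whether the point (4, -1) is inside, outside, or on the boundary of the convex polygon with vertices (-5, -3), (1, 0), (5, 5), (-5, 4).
The point (4, -1) lies strictly outside the polygon

Cast a horizontal ray to the right from the query point and count how many polygon edges it crosses (each edge strictly once or zero times, handled with the usual half-open convention). 
Parity of crossings → even ⇒ outside.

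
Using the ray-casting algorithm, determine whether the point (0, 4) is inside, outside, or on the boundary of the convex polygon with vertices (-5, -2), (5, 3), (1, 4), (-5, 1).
The point (0, 4) lies strictly outside the polygon

Cast a horizontal ray to the right from the query point and count how many polygon edges it crosses (each edge strictly once or zero times, handled with the usual half-open convention). 
Parity of crossings → even ⇒ outside.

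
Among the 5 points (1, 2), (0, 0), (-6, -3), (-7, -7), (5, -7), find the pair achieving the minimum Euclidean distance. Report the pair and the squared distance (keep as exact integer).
Pair = ((1, 2), (0, 0)); squared distance = 5

Compute all C(5, 2) = 10 pairwise squared distances (x_i − x_j)² + (y_i − y_j)². The minimum is 5, attained by the pair ((1, 2), (0, 0)).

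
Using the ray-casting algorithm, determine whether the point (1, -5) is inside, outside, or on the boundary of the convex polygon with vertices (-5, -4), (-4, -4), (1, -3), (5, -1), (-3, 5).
The point (1, -5) lies strictly outside the polygon

Cast a horizontal ray to the right from the query point and count how many polygon edges it crosses (each edge strictly once or zero times, handled with the usual half-open convention). 
Parity of crossings → even ⇒ outside.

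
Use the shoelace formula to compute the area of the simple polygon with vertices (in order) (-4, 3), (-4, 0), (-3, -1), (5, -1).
Area = 35/2

Shoelace formula: Area = (1/2) |Σ_i (x_i · y_{i+1} − x_{i+1} · y_i)| (indices mod n). Compute each cross term:
  (-4)(0) − (-4)(3) = 12
  (-4)(-1) − (-3)(0) = 4
  (-3)(-1) − (5)(-1) = 8
  (5)(3) − (-4)(-1) = 11
Sum = 35, so (signed) Area = 35/2 = 35/2, |Area| = 35/2.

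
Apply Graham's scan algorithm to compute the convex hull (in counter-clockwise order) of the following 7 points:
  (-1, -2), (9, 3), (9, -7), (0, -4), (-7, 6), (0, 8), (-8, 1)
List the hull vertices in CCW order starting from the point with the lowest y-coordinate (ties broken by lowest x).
Hull (CCW) = [(9, -7), (9, 3), (0, 8), (-7, 6), (-8, 1), (0, -4)]

Graham scan procedure:
  1. Find the pivot p₀ = point with lowest y (tie → lowest x): (9, -7).
  2. Sort the remaining points by polar angle around p₀.
  3. Walk through sorted points, maintaining a stack; pop the top while the last three entries make a non-left turn (cross product ≤ 0).
  4. Final stack is the convex hull in CCW order: (9, -7), (9, 3), (0, 8), (-7, 6), (-8, 1), (0, -4).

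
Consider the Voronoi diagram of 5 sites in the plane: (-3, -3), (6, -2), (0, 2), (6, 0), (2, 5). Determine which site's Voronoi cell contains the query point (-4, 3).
Nearest site = (0, 2)

The Voronoi cell of site s contains exactly those query points closer to s than to any other site. Compute squared distances from q = (-4, 3) to each site:
  (0 − -4)² + (2 − 3)² = 17
  (-3 − -4)² + (-3 − 3)² = 37
  (2 − -4)² + (5 − 3)² = 40
  (6 − -4)² + (0 − 3)² = 109
  (6 − -4)² + (-2 − 3)² = 125
Minimum is attained by (0, 2), so q lies in its Voronoi cell.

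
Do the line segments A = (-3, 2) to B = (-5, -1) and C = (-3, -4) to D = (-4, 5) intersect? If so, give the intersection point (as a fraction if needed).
Yes; intersection at (-25/7, 8/7) (t = 2/7 on AB, s = 4/7 on CD)

Parametrize AB as A + t(B − A) = (-3 + -2 t, 2 + -3 t) and CD as C + s(D − C) = (-3 + -1 s, -4 + 9 s). Solve the linear system for (t, s). Determinant = 21 ≠ 0, so a unique intersection of the containing lines exists. Solution: t = 2/7, s = 4/7 — both in [0, 1], so the segments cross. Intersection point: (-25/7, 8/7).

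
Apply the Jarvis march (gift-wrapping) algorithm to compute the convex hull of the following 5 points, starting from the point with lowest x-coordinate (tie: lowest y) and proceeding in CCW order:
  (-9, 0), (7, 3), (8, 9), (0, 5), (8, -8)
Hull (CCW) = [(-9, 0), (8, -8), (8, 9), (0, 5)]

Jarvis march: at each step, from the current hull vertex p, select the next vertex q as the point such that every other point lies strictly to the left of (or on) the directed line p → q. (Equivalently: for every other point r, the cross product (q − p) × (r − p) ≥ 0.)
Starting point (lowest x, tie lowest y): (-9, 0). Wrap until returning to start. Resulting hull: (-9, 0), (8, -8), (8, 9), (0, 5).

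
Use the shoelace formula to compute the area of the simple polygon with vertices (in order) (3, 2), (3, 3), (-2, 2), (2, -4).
Area = 35/2

Shoelace formula: Area = (1/2) |Σ_i (x_i · y_{i+1} − x_{i+1} · y_i)| (indices mod n). Compute each cross term:
  (3)(3) − (3)(2) = 3
  (3)(2) − (-2)(3) = 12
  (-2)(-4) − (2)(2) = 4
  (2)(2) − (3)(-4) = 16
Sum = 35, so (signed) Area = 35/2 = 35/2, |Area| = 35/2.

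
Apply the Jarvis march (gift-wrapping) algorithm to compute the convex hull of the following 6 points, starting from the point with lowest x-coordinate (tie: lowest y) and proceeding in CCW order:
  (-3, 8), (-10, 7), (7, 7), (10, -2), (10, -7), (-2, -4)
Hull (CCW) = [(-10, 7), (-2, -4), (10, -7), (10, -2), (7, 7), (-3, 8)]

Jarvis march: at each step, from the current hull vertex p, select the next vertex q as the point such that every other point lies strictly to the left of (or on) the directed line p → q. (Equivalently: for every other point r, the cross product (q − p) × (r − p) ≥ 0.)
Starting point (lowest x, tie lowest y): (-10, 7). Wrap until returning to start. Resulting hull: (-10, 7), (-2, -4), (10, -7), (10, -2), (7, 7), (-3, 8).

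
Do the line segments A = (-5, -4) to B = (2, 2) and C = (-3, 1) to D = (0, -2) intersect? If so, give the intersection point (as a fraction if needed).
Yes; intersection at (-16/13, -10/13) (t = 7/13 on AB, s = 23/39 on CD)

Parametrize AB as A + t(B − A) = (-5 + 7 t, -4 + 6 t) and CD as C + s(D − C) = (-3 + 3 s, 1 + -3 s). Solve the linear system for (t, s). Determinant = 39 ≠ 0, so a unique intersection of the containing lines exists. Solution: t = 7/13, s = 23/39 — both in [0, 1], so the segments cross. Intersection point: (-16/13, -10/13).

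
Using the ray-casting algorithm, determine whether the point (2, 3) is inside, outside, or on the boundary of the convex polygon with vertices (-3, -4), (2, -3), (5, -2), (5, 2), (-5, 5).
The point (2, 3) lies strictly outside the polygon

Cast a horizontal ray to the right from the query point and count how many polygon edges it crosses (each edge strictly once or zero times, handled with the usual half-open convention). 
Parity of crossings → even ⇒ outside.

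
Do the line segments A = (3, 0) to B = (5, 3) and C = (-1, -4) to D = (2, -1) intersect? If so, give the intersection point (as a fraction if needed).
No (intersection of containing lines falls outside at least one segment)

Parametrize and solve: t = 0, s = 4/3. At least one of these is outside [0, 1], so the segments do not intersect.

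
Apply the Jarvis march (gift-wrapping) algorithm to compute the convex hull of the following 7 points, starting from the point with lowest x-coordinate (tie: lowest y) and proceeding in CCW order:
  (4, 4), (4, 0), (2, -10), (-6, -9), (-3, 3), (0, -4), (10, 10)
Hull (CCW) = [(-6, -9), (2, -10), (10, 10), (-3, 3)]

Jarvis march: at each step, from the current hull vertex p, select the next vertex q as the point such that every other point lies strictly to the left of (or on) the directed line p → q. (Equivalently: for every other point r, the cross product (q − p) × (r − p) ≥ 0.)
Starting point (lowest x, tie lowest y): (-6, -9). Wrap until returning to start. Resulting hull: (-6, -9), (2, -10), (10, 10), (-3, 3).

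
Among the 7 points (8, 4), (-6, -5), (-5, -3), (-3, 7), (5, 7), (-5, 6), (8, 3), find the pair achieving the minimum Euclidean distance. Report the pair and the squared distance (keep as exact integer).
Pair = ((8, 4), (8, 3)); squared distance = 1

Compute all C(7, 2) = 21 pairwise squared distances (x_i − x_j)² + (y_i − y_j)². The minimum is 1, attained by the pair ((8, 4), (8, 3)).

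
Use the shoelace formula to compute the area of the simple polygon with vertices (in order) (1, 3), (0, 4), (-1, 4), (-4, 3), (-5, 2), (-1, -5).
Area = 57/2

Shoelace formula: Area = (1/2) |Σ_i (x_i · y_{i+1} − x_{i+1} · y_i)| (indices mod n). Compute each cross term:
  (1)(4) − (0)(3) = 4
  (0)(4) − (-1)(4) = 4
  (-1)(3) − (-4)(4) = 13
  (-4)(2) − (-5)(3) = 7
  (-5)(-5) − (-1)(2) = 27
  (-1)(3) − (1)(-5) = 2
Sum = 57, so (signed) Area = 57/2 = 57/2, |Area| = 57/2.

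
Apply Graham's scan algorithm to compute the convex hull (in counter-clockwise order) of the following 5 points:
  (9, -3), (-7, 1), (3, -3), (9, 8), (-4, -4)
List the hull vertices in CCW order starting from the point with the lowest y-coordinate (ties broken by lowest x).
Hull (CCW) = [(-4, -4), (9, -3), (9, 8), (-7, 1)]

Graham scan procedure:
  1. Find the pivot p₀ = point with lowest y (tie → lowest x): (-4, -4).
  2. Sort the remaining points by polar angle around p₀.
  3. Walk through sorted points, maintaining a stack; pop the top while the last three entries make a non-left turn (cross product ≤ 0).
  4. Final stack is the convex hull in CCW order: (-4, -4), (9, -3), (9, 8), (-7, 1).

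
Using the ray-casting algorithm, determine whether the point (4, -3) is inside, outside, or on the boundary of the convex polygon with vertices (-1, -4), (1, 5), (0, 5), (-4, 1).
The point (4, -3) lies strictly outside the polygon

Cast a horizontal ray to the right from the query point and count how many polygon edges it crosses (each edge strictly once or zero times, handled with the usual half-open convention). 
Parity of crossings → even ⇒ outside.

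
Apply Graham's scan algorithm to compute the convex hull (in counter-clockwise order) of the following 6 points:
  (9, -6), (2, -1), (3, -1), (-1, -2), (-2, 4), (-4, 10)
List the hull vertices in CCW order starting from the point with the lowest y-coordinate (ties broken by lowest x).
Hull (CCW) = [(9, -6), (-4, 10), (-1, -2)]

Graham scan procedure:
  1. Find the pivot p₀ = point with lowest y (tie → lowest x): (9, -6).
  2. Sort the remaining points by polar angle around p₀.
  3. Walk through sorted points, maintaining a stack; pop the top while the last three entries make a non-left turn (cross product ≤ 0).
  4. Final stack is the convex hull in CCW order: (9, -6), (-4, 10), (-1, -2).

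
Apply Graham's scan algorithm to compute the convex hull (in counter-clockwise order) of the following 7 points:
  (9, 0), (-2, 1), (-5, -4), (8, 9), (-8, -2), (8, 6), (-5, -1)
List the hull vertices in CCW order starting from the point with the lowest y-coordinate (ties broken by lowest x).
Hull (CCW) = [(-5, -4), (9, 0), (8, 9), (-8, -2)]

Graham scan procedure:
  1. Find the pivot p₀ = point with lowest y (tie → lowest x): (-5, -4).
  2. Sort the remaining points by polar angle around p₀.
  3. Walk through sorted points, maintaining a stack; pop the top while the last three entries make a non-left turn (cross product ≤ 0).
  4. Final stack is the convex hull in CCW order: (-5, -4), (9, 0), (8, 9), (-8, -2).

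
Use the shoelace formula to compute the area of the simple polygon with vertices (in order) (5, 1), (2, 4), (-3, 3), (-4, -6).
Area = 46

Shoelace formula: Area = (1/2) |Σ_i (x_i · y_{i+1} − x_{i+1} · y_i)| (indices mod n). Compute each cross term:
  (5)(4) − (2)(1) = 18
  (2)(3) − (-3)(4) = 18
  (-3)(-6) − (-4)(3) = 30
  (-4)(1) − (5)(-6) = 26
Sum = 92, so (signed) Area = 92/2 = 46, |Area| = 46.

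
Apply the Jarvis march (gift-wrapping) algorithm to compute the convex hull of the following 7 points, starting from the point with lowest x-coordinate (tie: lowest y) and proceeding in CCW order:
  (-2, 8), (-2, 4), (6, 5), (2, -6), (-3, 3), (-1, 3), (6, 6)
Hull (CCW) = [(-3, 3), (2, -6), (6, 5), (6, 6), (-2, 8)]

Jarvis march: at each step, from the current hull vertex p, select the next vertex q as the point such that every other point lies strictly to the left of (or on) the directed line p → q. (Equivalently: for every other point r, the cross product (q − p) × (r − p) ≥ 0.)
Starting point (lowest x, tie lowest y): (-3, 3). Wrap until returning to start. Resulting hull: (-3, 3), (2, -6), (6, 5), (6, 6), (-2, 8).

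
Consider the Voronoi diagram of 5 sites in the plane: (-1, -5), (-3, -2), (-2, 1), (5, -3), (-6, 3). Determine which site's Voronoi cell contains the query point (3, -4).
Nearest site = (5, -3)

The Voronoi cell of site s contains exactly those query points closer to s than to any other site. Compute squared distances from q = (3, -4) to each site:
  (5 − 3)² + (-3 − -4)² = 5
  (-1 − 3)² + (-5 − -4)² = 17
  (-3 − 3)² + (-2 − -4)² = 40
  (-2 − 3)² + (1 − -4)² = 50
  (-6 − 3)² + (3 − -4)² = 130
Minimum is attained by (5, -3), so q lies in its Voronoi cell.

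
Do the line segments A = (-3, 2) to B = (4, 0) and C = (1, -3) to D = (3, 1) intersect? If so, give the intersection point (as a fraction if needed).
Yes; intersection at (43/16, 3/8) (t = 13/16 on AB, s = 27/32 on CD)

Parametrize AB as A + t(B − A) = (-3 + 7 t, 2 + -2 t) and CD as C + s(D − C) = (1 + 2 s, -3 + 4 s). Solve the linear system for (t, s). Determinant = -32 ≠ 0, so a unique intersection of the containing lines exists. Solution: t = 13/16, s = 27/32 — both in [0, 1], so the segments cross. Intersection point: (43/16, 3/8).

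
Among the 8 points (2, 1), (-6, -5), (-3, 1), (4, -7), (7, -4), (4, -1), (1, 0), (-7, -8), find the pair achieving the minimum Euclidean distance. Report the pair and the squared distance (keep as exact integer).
Pair = ((2, 1), (1, 0)); squared distance = 2

Compute all C(8, 2) = 28 pairwise squared distances (x_i − x_j)² + (y_i − y_j)². The minimum is 2, attained by the pair ((2, 1), (1, 0)).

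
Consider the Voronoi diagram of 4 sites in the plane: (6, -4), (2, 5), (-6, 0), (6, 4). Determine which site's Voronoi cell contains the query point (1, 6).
Nearest site = (2, 5)

The Voronoi cell of site s contains exactly those query points closer to s than to any other site. Compute squared distances from q = (1, 6) to each site:
  (2 − 1)² + (5 − 6)² = 2
  (6 − 1)² + (4 − 6)² = 29
  (-6 − 1)² + (0 − 6)² = 85
  (6 − 1)² + (-4 − 6)² = 125
Minimum is attained by (2, 5), so q lies in its Voronoi cell.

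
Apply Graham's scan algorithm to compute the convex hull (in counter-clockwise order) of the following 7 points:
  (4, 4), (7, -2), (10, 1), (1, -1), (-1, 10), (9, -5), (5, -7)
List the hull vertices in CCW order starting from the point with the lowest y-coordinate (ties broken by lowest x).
Hull (CCW) = [(5, -7), (9, -5), (10, 1), (-1, 10), (1, -1)]

Graham scan procedure:
  1. Find the pivot p₀ = point with lowest y (tie → lowest x): (5, -7).
  2. Sort the remaining points by polar angle around p₀.
  3. Walk through sorted points, maintaining a stack; pop the top while the last three entries make a non-left turn (cross product ≤ 0).
  4. Final stack is the convex hull in CCW order: (5, -7), (9, -5), (10, 1), (-1, 10), (1, -1).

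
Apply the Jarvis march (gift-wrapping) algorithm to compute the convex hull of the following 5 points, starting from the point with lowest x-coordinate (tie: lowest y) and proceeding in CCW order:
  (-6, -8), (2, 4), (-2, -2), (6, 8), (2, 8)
Hull (CCW) = [(-6, -8), (6, 8), (2, 8)]

Jarvis march: at each step, from the current hull vertex p, select the next vertex q as the point such that every other point lies strictly to the left of (or on) the directed line p → q. (Equivalently: for every other point r, the cross product (q − p) × (r − p) ≥ 0.)
Starting point (lowest x, tie lowest y): (-6, -8). Wrap until returning to start. Resulting hull: (-6, -8), (6, 8), (2, 8).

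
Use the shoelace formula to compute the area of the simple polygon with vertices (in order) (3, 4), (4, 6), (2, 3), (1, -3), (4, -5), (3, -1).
Area = 13

Shoelace formula: Area = (1/2) |Σ_i (x_i · y_{i+1} − x_{i+1} · y_i)| (indices mod n). Compute each cross term:
  (3)(6) − (4)(4) = 2
  (4)(3) − (2)(6) = 0
  (2)(-3) − (1)(3) = -9
  (1)(-5) − (4)(-3) = 7
  (4)(-1) − (3)(-5) = 11
  (3)(4) − (3)(-1) = 15
Sum = 26, so (signed) Area = 26/2 = 13, |Area| = 13.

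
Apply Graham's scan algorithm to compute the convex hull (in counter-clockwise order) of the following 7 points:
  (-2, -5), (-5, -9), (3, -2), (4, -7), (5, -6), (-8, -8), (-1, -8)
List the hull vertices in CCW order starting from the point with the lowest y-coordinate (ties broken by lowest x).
Hull (CCW) = [(-5, -9), (4, -7), (5, -6), (3, -2), (-8, -8)]

Graham scan procedure:
  1. Find the pivot p₀ = point with lowest y (tie → lowest x): (-5, -9).
  2. Sort the remaining points by polar angle around p₀.
  3. Walk through sorted points, maintaining a stack; pop the top while the last three entries make a non-left turn (cross product ≤ 0).
  4. Final stack is the convex hull in CCW order: (-5, -9), (4, -7), (5, -6), (3, -2), (-8, -8).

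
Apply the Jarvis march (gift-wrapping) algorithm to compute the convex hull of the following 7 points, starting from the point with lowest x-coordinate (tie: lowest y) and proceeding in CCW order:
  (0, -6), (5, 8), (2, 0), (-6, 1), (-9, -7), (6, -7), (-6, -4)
Hull (CCW) = [(-9, -7), (6, -7), (5, 8), (-6, 1)]

Jarvis march: at each step, from the current hull vertex p, select the next vertex q as the point such that every other point lies strictly to the left of (or on) the directed line p → q. (Equivalently: for every other point r, the cross product (q − p) × (r − p) ≥ 0.)
Starting point (lowest x, tie lowest y): (-9, -7). Wrap until returning to start. Resulting hull: (-9, -7), (6, -7), (5, 8), (-6, 1).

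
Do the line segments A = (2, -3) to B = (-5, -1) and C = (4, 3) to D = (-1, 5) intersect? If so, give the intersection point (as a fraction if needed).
No (intersection of containing lines falls outside at least one segment)

Parametrize and solve: t = -17/2, s = -23/2. At least one of these is outside [0, 1], so the segments do not intersect.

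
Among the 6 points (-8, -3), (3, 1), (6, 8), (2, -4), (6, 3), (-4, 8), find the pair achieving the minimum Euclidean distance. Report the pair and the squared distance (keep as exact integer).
Pair = ((3, 1), (6, 3)); squared distance = 13

Compute all C(6, 2) = 15 pairwise squared distances (x_i − x_j)² + (y_i − y_j)². The minimum is 13, attained by the pair ((3, 1), (6, 3)).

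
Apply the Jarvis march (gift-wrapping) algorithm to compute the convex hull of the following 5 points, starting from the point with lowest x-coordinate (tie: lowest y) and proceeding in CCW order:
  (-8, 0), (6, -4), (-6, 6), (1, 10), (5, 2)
Hull (CCW) = [(-8, 0), (6, -4), (5, 2), (1, 10), (-6, 6)]

Jarvis march: at each step, from the current hull vertex p, select the next vertex q as the point such that every other point lies strictly to the left of (or on) the directed line p → q. (Equivalently: for every other point r, the cross product (q − p) × (r − p) ≥ 0.)
Starting point (lowest x, tie lowest y): (-8, 0). Wrap until returning to start. Resulting hull: (-8, 0), (6, -4), (5, 2), (1, 10), (-6, 6).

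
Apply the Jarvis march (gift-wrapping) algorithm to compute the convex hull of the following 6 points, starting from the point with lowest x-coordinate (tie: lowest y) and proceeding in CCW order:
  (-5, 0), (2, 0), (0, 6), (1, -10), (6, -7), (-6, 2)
Hull (CCW) = [(-6, 2), (-5, 0), (1, -10), (6, -7), (0, 6)]

Jarvis march: at each step, from the current hull vertex p, select the next vertex q as the point such that every other point lies strictly to the left of (or on) the directed line p → q. (Equivalently: for every other point r, the cross product (q − p) × (r − p) ≥ 0.)
Starting point (lowest x, tie lowest y): (-6, 2). Wrap until returning to start. Resulting hull: (-6, 2), (-5, 0), (1, -10), (6, -7), (0, 6).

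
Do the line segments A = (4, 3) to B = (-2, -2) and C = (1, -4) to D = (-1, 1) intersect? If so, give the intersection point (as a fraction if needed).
Yes; intersection at (-7/20, -5/8) (t = 29/40 on AB, s = 27/40 on CD)

Parametrize AB as A + t(B − A) = (4 + -6 t, 3 + -5 t) and CD as C + s(D − C) = (1 + -2 s, -4 + 5 s). Solve the linear system for (t, s). Determinant = 40 ≠ 0, so a unique intersection of the containing lines exists. Solution: t = 29/40, s = 27/40 — both in [0, 1], so the segments cross. Intersection point: (-7/20, -5/8).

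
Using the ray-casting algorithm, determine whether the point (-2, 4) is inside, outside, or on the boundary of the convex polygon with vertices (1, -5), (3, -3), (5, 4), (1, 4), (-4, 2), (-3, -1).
The point (-2, 4) lies strictly outside the polygon

Cast a horizontal ray to the right from the query point and count how many polygon edges it crosses (each edge strictly once or zero times, handled with the usual half-open convention). 
Parity of crossings → even ⇒ outside.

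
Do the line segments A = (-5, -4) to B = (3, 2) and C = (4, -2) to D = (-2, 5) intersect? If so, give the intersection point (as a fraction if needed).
Yes; intersection at (35/23, 41/46) (t = 75/92 on AB, s = 19/46 on CD)

Parametrize AB as A + t(B − A) = (-5 + 8 t, -4 + 6 t) and CD as C + s(D − C) = (4 + -6 s, -2 + 7 s). Solve the linear system for (t, s). Determinant = -92 ≠ 0, so a unique intersection of the containing lines exists. Solution: t = 75/92, s = 19/46 — both in [0, 1], so the segments cross. Intersection point: (35/23, 41/46).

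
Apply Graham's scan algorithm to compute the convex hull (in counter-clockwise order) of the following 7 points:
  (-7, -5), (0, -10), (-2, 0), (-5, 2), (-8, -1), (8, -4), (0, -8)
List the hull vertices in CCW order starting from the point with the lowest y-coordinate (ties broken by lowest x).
Hull (CCW) = [(0, -10), (8, -4), (-5, 2), (-8, -1), (-7, -5)]

Graham scan procedure:
  1. Find the pivot p₀ = point with lowest y (tie → lowest x): (0, -10).
  2. Sort the remaining points by polar angle around p₀.
  3. Walk through sorted points, maintaining a stack; pop the top while the last three entries make a non-left turn (cross product ≤ 0).
  4. Final stack is the convex hull in CCW order: (0, -10), (8, -4), (-5, 2), (-8, -1), (-7, -5).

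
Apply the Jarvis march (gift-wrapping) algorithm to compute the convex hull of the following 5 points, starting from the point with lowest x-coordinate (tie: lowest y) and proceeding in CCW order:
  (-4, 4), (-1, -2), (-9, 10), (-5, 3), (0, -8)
Hull (CCW) = [(-9, 10), (0, -8), (-1, -2), (-4, 4)]

Jarvis march: at each step, from the current hull vertex p, select the next vertex q as the point such that every other point lies strictly to the left of (or on) the directed line p → q. (Equivalently: for every other point r, the cross product (q − p) × (r − p) ≥ 0.)
Starting point (lowest x, tie lowest y): (-9, 10). Wrap until returning to start. Resulting hull: (-9, 10), (0, -8), (-1, -2), (-4, 4).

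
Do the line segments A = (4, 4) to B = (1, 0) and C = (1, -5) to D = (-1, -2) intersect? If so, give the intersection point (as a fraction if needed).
No (intersection of containing lines falls outside at least one segment)

Parametrize and solve: t = 27/17, s = 15/17. At least one of these is outside [0, 1], so the segments do not intersect.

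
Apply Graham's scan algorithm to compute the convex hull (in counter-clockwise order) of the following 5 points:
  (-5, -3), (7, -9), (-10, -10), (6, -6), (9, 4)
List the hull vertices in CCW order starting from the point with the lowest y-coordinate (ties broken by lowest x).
Hull (CCW) = [(-10, -10), (7, -9), (9, 4), (-5, -3)]

Graham scan procedure:
  1. Find the pivot p₀ = point with lowest y (tie → lowest x): (-10, -10).
  2. Sort the remaining points by polar angle around p₀.
  3. Walk through sorted points, maintaining a stack; pop the top while the last three entries make a non-left turn (cross product ≤ 0).
  4. Final stack is the convex hull in CCW order: (-10, -10), (7, -9), (9, 4), (-5, -3).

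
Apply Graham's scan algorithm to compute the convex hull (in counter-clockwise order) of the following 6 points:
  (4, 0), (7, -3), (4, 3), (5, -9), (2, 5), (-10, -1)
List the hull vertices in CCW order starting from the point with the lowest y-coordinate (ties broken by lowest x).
Hull (CCW) = [(5, -9), (7, -3), (4, 3), (2, 5), (-10, -1)]

Graham scan procedure:
  1. Find the pivot p₀ = point with lowest y (tie → lowest x): (5, -9).
  2. Sort the remaining points by polar angle around p₀.
  3. Walk through sorted points, maintaining a stack; pop the top while the last three entries make a non-left turn (cross product ≤ 0).
  4. Final stack is the convex hull in CCW order: (5, -9), (7, -3), (4, 3), (2, 5), (-10, -1).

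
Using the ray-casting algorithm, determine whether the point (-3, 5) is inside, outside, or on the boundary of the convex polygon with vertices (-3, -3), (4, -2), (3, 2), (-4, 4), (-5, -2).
The point (-3, 5) lies strictly outside the polygon

Cast a horizontal ray to the right from the query point and count how many polygon edges it crosses (each edge strictly once or zero times, handled with the usual half-open convention). 
Parity of crossings → even ⇒ outside.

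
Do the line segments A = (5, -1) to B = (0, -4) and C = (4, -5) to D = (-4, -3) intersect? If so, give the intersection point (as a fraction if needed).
Yes; intersection at (0, -4) (t = 1 on AB, s = 1/2 on CD)

Parametrize AB as A + t(B − A) = (5 + -5 t, -1 + -3 t) and CD as C + s(D − C) = (4 + -8 s, -5 + 2 s). Solve the linear system for (t, s). Determinant = 34 ≠ 0, so a unique intersection of the containing lines exists. Solution: t = 1, s = 1/2 — both in [0, 1], so the segments cross. Intersection point: (0, -4).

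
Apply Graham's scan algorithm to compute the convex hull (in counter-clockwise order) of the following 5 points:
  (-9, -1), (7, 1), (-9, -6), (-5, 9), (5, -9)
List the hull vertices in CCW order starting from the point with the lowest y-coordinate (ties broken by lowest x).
Hull (CCW) = [(5, -9), (7, 1), (-5, 9), (-9, -1), (-9, -6)]

Graham scan procedure:
  1. Find the pivot p₀ = point with lowest y (tie → lowest x): (5, -9).
  2. Sort the remaining points by polar angle around p₀.
  3. Walk through sorted points, maintaining a stack; pop the top while the last three entries make a non-left turn (cross product ≤ 0).
  4. Final stack is the convex hull in CCW order: (5, -9), (7, 1), (-5, 9), (-9, -1), (-9, -6).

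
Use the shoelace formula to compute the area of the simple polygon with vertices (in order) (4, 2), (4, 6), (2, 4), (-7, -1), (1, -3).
Area = 41

Shoelace formula: Area = (1/2) |Σ_i (x_i · y_{i+1} − x_{i+1} · y_i)| (indices mod n). Compute each cross term:
  (4)(6) − (4)(2) = 16
  (4)(4) − (2)(6) = 4
  (2)(-1) − (-7)(4) = 26
  (-7)(-3) − (1)(-1) = 22
  (1)(2) − (4)(-3) = 14
Sum = 82, so (signed) Area = 82/2 = 41, |Area| = 41.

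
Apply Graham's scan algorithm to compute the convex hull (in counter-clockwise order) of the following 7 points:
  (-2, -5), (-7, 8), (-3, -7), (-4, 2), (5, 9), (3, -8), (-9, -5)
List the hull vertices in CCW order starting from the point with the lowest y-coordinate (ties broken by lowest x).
Hull (CCW) = [(3, -8), (5, 9), (-7, 8), (-9, -5), (-3, -7)]

Graham scan procedure:
  1. Find the pivot p₀ = point with lowest y (tie → lowest x): (3, -8).
  2. Sort the remaining points by polar angle around p₀.
  3. Walk through sorted points, maintaining a stack; pop the top while the last three entries make a non-left turn (cross product ≤ 0).
  4. Final stack is the convex hull in CCW order: (3, -8), (5, 9), (-7, 8), (-9, -5), (-3, -7).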